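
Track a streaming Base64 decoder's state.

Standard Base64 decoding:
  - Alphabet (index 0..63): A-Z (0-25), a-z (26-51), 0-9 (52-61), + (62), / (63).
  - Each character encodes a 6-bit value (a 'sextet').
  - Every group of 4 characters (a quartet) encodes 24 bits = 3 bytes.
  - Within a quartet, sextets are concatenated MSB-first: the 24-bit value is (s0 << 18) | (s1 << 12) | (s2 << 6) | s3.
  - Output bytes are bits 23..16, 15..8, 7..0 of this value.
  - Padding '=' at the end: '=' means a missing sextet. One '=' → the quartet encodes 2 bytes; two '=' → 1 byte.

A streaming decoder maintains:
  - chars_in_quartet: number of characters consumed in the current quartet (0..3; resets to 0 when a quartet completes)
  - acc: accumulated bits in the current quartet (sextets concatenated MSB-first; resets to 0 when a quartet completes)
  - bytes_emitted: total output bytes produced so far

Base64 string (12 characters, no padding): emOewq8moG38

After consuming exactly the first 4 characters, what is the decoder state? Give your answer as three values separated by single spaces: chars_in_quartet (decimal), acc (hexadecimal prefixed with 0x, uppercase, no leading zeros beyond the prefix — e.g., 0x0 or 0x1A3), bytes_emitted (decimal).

After char 0 ('e'=30): chars_in_quartet=1 acc=0x1E bytes_emitted=0
After char 1 ('m'=38): chars_in_quartet=2 acc=0x7A6 bytes_emitted=0
After char 2 ('O'=14): chars_in_quartet=3 acc=0x1E98E bytes_emitted=0
After char 3 ('e'=30): chars_in_quartet=4 acc=0x7A639E -> emit 7A 63 9E, reset; bytes_emitted=3

Answer: 0 0x0 3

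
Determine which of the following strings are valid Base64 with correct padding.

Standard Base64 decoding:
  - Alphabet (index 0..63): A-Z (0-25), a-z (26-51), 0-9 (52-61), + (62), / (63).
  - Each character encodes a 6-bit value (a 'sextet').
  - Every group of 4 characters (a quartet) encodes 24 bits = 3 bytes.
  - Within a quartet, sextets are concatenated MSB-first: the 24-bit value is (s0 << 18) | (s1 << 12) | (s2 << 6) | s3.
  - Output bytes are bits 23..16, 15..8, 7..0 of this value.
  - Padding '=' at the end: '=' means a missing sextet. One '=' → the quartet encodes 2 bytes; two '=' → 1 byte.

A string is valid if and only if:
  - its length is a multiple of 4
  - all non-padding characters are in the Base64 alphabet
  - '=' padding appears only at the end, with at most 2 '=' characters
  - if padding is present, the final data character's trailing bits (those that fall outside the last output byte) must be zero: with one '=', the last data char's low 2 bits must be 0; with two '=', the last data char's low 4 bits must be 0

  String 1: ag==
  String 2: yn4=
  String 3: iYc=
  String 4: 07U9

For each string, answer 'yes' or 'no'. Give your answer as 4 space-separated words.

Answer: yes yes yes yes

Derivation:
String 1: 'ag==' → valid
String 2: 'yn4=' → valid
String 3: 'iYc=' → valid
String 4: '07U9' → valid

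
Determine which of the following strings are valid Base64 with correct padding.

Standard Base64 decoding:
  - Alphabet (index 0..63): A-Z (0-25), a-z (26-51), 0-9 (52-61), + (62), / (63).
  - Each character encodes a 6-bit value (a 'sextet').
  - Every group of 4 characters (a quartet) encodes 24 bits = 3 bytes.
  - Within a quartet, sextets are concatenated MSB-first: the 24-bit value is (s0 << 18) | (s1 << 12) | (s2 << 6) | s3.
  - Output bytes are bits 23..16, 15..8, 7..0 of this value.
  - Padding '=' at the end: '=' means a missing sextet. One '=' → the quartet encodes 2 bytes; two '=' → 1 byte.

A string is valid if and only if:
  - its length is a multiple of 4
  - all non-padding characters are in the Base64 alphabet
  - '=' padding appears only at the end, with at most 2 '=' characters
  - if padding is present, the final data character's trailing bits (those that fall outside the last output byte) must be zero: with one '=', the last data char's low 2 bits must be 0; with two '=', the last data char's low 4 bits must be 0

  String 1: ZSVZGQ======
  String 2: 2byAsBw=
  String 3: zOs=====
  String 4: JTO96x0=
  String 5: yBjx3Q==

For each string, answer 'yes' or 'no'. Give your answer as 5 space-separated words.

String 1: 'ZSVZGQ======' → invalid (6 pad chars (max 2))
String 2: '2byAsBw=' → valid
String 3: 'zOs=====' → invalid (5 pad chars (max 2))
String 4: 'JTO96x0=' → valid
String 5: 'yBjx3Q==' → valid

Answer: no yes no yes yes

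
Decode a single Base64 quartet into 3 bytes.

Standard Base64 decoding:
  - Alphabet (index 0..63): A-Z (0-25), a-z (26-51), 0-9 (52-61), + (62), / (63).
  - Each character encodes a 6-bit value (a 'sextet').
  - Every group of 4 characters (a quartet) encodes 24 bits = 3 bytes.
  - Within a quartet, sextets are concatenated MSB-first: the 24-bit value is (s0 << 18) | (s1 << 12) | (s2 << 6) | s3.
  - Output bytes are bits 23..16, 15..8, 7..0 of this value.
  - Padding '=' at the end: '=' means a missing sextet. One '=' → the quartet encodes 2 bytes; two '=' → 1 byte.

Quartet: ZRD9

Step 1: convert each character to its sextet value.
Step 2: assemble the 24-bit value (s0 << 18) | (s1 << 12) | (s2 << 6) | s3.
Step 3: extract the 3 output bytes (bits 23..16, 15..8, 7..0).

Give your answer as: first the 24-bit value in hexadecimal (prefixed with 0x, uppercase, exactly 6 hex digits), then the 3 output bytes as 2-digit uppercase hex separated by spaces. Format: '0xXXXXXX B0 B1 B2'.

Answer: 0x6510FD 65 10 FD

Derivation:
Sextets: Z=25, R=17, D=3, 9=61
24-bit: (25<<18) | (17<<12) | (3<<6) | 61
      = 0x640000 | 0x011000 | 0x0000C0 | 0x00003D
      = 0x6510FD
Bytes: (v>>16)&0xFF=65, (v>>8)&0xFF=10, v&0xFF=FD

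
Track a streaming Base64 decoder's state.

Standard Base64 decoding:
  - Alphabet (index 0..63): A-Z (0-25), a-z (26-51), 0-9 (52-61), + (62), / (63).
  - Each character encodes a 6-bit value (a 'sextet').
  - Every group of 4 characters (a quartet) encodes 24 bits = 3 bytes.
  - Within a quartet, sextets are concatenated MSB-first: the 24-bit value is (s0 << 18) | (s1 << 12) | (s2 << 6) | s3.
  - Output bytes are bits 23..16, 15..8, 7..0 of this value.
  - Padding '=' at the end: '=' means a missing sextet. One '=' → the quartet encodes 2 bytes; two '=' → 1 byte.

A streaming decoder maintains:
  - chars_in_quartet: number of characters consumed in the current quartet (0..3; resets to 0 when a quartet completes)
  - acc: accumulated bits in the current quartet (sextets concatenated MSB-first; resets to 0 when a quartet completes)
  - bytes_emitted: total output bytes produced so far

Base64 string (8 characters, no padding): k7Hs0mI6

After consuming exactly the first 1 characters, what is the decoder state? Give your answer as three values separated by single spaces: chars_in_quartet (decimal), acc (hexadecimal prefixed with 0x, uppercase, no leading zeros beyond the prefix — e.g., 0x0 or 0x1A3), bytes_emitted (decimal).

Answer: 1 0x24 0

Derivation:
After char 0 ('k'=36): chars_in_quartet=1 acc=0x24 bytes_emitted=0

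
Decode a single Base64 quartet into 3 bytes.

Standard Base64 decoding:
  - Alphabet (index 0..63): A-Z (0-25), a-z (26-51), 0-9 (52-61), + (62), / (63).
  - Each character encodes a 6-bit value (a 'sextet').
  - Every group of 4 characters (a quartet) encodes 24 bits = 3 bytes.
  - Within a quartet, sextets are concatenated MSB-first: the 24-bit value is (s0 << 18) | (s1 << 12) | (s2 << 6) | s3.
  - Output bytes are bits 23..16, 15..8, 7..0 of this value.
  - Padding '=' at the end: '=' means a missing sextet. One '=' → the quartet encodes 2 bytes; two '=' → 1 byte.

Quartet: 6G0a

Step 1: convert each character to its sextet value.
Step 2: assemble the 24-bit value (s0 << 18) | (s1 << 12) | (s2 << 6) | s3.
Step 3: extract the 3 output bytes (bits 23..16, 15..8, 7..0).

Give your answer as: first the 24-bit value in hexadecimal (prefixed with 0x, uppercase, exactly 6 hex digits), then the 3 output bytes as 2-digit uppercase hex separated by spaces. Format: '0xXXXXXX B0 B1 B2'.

Answer: 0xE86D1A E8 6D 1A

Derivation:
Sextets: 6=58, G=6, 0=52, a=26
24-bit: (58<<18) | (6<<12) | (52<<6) | 26
      = 0xE80000 | 0x006000 | 0x000D00 | 0x00001A
      = 0xE86D1A
Bytes: (v>>16)&0xFF=E8, (v>>8)&0xFF=6D, v&0xFF=1A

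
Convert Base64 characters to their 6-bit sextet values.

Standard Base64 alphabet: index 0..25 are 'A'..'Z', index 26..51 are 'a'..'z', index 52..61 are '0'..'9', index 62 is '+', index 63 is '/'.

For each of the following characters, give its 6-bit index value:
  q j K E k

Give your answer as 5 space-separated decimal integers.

'q': a..z range, 26 + ord('q') − ord('a') = 42
'j': a..z range, 26 + ord('j') − ord('a') = 35
'K': A..Z range, ord('K') − ord('A') = 10
'E': A..Z range, ord('E') − ord('A') = 4
'k': a..z range, 26 + ord('k') − ord('a') = 36

Answer: 42 35 10 4 36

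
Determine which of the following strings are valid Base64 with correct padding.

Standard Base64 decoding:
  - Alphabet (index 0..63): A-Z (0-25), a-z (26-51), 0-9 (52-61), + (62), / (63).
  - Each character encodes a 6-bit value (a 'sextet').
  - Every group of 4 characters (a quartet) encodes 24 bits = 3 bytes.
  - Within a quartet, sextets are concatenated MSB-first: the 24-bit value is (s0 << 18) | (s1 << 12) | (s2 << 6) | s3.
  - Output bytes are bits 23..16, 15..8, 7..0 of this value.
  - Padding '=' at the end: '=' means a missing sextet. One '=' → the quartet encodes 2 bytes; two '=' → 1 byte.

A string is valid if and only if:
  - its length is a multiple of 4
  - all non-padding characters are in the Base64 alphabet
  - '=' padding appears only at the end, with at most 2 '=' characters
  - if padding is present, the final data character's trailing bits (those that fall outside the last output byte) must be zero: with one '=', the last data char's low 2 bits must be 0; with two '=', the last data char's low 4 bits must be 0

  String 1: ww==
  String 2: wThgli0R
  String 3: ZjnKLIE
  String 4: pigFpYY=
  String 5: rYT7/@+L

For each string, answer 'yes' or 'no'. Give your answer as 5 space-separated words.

Answer: yes yes no yes no

Derivation:
String 1: 'ww==' → valid
String 2: 'wThgli0R' → valid
String 3: 'ZjnKLIE' → invalid (len=7 not mult of 4)
String 4: 'pigFpYY=' → valid
String 5: 'rYT7/@+L' → invalid (bad char(s): ['@'])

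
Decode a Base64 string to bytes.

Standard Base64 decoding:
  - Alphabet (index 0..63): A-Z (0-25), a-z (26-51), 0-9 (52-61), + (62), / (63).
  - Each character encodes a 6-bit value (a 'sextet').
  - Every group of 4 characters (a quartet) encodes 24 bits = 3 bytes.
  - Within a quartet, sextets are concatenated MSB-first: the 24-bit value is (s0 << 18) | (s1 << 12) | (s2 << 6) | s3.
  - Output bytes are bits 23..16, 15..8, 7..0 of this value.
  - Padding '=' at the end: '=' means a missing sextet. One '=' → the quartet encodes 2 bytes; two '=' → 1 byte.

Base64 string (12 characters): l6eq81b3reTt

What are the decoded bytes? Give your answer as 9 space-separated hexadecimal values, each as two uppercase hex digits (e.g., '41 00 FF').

Answer: 97 A7 AA F3 56 F7 AD E4 ED

Derivation:
After char 0 ('l'=37): chars_in_quartet=1 acc=0x25 bytes_emitted=0
After char 1 ('6'=58): chars_in_quartet=2 acc=0x97A bytes_emitted=0
After char 2 ('e'=30): chars_in_quartet=3 acc=0x25E9E bytes_emitted=0
After char 3 ('q'=42): chars_in_quartet=4 acc=0x97A7AA -> emit 97 A7 AA, reset; bytes_emitted=3
After char 4 ('8'=60): chars_in_quartet=1 acc=0x3C bytes_emitted=3
After char 5 ('1'=53): chars_in_quartet=2 acc=0xF35 bytes_emitted=3
After char 6 ('b'=27): chars_in_quartet=3 acc=0x3CD5B bytes_emitted=3
After char 7 ('3'=55): chars_in_quartet=4 acc=0xF356F7 -> emit F3 56 F7, reset; bytes_emitted=6
After char 8 ('r'=43): chars_in_quartet=1 acc=0x2B bytes_emitted=6
After char 9 ('e'=30): chars_in_quartet=2 acc=0xADE bytes_emitted=6
After char 10 ('T'=19): chars_in_quartet=3 acc=0x2B793 bytes_emitted=6
After char 11 ('t'=45): chars_in_quartet=4 acc=0xADE4ED -> emit AD E4 ED, reset; bytes_emitted=9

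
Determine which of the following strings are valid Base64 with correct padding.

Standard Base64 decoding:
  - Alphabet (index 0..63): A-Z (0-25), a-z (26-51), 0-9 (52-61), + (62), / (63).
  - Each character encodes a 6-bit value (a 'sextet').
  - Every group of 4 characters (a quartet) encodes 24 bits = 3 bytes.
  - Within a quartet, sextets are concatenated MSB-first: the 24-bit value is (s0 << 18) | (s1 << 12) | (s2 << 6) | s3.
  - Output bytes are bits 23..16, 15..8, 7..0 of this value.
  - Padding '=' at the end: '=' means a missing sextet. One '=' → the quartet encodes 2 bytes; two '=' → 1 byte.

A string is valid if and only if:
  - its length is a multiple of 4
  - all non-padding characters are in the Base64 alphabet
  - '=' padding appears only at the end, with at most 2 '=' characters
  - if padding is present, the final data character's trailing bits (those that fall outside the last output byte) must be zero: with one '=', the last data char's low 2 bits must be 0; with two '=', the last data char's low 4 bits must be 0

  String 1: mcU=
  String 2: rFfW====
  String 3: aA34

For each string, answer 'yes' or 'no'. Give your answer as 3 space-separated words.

String 1: 'mcU=' → valid
String 2: 'rFfW====' → invalid (4 pad chars (max 2))
String 3: 'aA34' → valid

Answer: yes no yes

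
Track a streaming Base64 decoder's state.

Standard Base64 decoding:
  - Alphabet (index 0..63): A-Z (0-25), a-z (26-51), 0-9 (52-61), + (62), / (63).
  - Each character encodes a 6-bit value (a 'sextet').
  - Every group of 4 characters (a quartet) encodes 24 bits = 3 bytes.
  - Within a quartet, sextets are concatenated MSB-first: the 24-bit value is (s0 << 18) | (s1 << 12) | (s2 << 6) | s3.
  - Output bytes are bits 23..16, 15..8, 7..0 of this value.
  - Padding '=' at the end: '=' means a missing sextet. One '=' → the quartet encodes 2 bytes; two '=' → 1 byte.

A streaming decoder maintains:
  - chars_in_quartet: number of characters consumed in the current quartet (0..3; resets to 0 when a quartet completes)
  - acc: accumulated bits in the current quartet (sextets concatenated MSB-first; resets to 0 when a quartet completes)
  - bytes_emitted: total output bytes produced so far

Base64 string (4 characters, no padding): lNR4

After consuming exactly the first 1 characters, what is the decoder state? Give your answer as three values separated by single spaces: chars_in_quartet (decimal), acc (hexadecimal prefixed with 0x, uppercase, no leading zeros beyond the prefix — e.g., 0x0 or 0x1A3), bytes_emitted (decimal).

After char 0 ('l'=37): chars_in_quartet=1 acc=0x25 bytes_emitted=0

Answer: 1 0x25 0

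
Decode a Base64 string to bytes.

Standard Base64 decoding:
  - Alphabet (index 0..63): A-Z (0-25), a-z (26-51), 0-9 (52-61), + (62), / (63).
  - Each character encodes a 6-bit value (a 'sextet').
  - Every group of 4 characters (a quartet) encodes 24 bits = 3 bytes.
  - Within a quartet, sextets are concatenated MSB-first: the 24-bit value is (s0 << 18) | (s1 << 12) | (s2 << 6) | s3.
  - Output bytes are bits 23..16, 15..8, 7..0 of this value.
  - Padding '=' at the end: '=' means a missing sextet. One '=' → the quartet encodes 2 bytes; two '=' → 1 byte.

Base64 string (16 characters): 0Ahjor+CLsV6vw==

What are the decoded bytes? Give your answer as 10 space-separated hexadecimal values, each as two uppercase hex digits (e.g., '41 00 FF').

After char 0 ('0'=52): chars_in_quartet=1 acc=0x34 bytes_emitted=0
After char 1 ('A'=0): chars_in_quartet=2 acc=0xD00 bytes_emitted=0
After char 2 ('h'=33): chars_in_quartet=3 acc=0x34021 bytes_emitted=0
After char 3 ('j'=35): chars_in_quartet=4 acc=0xD00863 -> emit D0 08 63, reset; bytes_emitted=3
After char 4 ('o'=40): chars_in_quartet=1 acc=0x28 bytes_emitted=3
After char 5 ('r'=43): chars_in_quartet=2 acc=0xA2B bytes_emitted=3
After char 6 ('+'=62): chars_in_quartet=3 acc=0x28AFE bytes_emitted=3
After char 7 ('C'=2): chars_in_quartet=4 acc=0xA2BF82 -> emit A2 BF 82, reset; bytes_emitted=6
After char 8 ('L'=11): chars_in_quartet=1 acc=0xB bytes_emitted=6
After char 9 ('s'=44): chars_in_quartet=2 acc=0x2EC bytes_emitted=6
After char 10 ('V'=21): chars_in_quartet=3 acc=0xBB15 bytes_emitted=6
After char 11 ('6'=58): chars_in_quartet=4 acc=0x2EC57A -> emit 2E C5 7A, reset; bytes_emitted=9
After char 12 ('v'=47): chars_in_quartet=1 acc=0x2F bytes_emitted=9
After char 13 ('w'=48): chars_in_quartet=2 acc=0xBF0 bytes_emitted=9
Padding '==': partial quartet acc=0xBF0 -> emit BF; bytes_emitted=10

Answer: D0 08 63 A2 BF 82 2E C5 7A BF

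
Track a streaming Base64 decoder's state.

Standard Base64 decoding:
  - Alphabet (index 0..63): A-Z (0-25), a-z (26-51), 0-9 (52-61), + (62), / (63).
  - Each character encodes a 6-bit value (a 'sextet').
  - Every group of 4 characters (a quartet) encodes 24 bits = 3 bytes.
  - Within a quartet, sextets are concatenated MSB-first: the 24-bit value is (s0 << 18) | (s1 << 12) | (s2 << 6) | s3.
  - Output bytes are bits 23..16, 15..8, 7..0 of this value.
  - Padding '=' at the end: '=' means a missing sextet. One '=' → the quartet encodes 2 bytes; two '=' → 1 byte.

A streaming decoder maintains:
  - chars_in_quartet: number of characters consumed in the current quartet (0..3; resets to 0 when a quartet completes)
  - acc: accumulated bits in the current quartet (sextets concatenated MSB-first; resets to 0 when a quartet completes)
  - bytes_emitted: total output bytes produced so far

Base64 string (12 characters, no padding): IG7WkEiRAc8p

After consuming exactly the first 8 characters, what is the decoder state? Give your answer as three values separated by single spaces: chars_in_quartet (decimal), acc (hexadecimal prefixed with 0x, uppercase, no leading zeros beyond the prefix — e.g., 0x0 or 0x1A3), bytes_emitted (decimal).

After char 0 ('I'=8): chars_in_quartet=1 acc=0x8 bytes_emitted=0
After char 1 ('G'=6): chars_in_quartet=2 acc=0x206 bytes_emitted=0
After char 2 ('7'=59): chars_in_quartet=3 acc=0x81BB bytes_emitted=0
After char 3 ('W'=22): chars_in_quartet=4 acc=0x206ED6 -> emit 20 6E D6, reset; bytes_emitted=3
After char 4 ('k'=36): chars_in_quartet=1 acc=0x24 bytes_emitted=3
After char 5 ('E'=4): chars_in_quartet=2 acc=0x904 bytes_emitted=3
After char 6 ('i'=34): chars_in_quartet=3 acc=0x24122 bytes_emitted=3
After char 7 ('R'=17): chars_in_quartet=4 acc=0x904891 -> emit 90 48 91, reset; bytes_emitted=6

Answer: 0 0x0 6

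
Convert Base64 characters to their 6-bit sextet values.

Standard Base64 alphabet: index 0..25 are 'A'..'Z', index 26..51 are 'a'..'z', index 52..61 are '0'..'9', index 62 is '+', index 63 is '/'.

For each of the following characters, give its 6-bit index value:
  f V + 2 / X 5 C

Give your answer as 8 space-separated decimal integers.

'f': a..z range, 26 + ord('f') − ord('a') = 31
'V': A..Z range, ord('V') − ord('A') = 21
'+': index 62
'2': 0..9 range, 52 + ord('2') − ord('0') = 54
'/': index 63
'X': A..Z range, ord('X') − ord('A') = 23
'5': 0..9 range, 52 + ord('5') − ord('0') = 57
'C': A..Z range, ord('C') − ord('A') = 2

Answer: 31 21 62 54 63 23 57 2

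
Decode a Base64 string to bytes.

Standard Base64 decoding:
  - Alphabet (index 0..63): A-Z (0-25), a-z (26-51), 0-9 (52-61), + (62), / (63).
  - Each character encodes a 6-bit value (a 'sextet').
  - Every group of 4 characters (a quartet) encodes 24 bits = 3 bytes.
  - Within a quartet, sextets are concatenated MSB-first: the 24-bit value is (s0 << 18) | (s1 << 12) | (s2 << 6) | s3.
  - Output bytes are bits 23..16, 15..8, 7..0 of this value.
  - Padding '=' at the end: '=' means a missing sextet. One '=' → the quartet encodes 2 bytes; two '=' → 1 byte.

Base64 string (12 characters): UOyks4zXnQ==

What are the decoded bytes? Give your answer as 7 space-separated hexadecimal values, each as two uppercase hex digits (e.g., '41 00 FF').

Answer: 50 EC A4 B3 8C D7 9D

Derivation:
After char 0 ('U'=20): chars_in_quartet=1 acc=0x14 bytes_emitted=0
After char 1 ('O'=14): chars_in_quartet=2 acc=0x50E bytes_emitted=0
After char 2 ('y'=50): chars_in_quartet=3 acc=0x143B2 bytes_emitted=0
After char 3 ('k'=36): chars_in_quartet=4 acc=0x50ECA4 -> emit 50 EC A4, reset; bytes_emitted=3
After char 4 ('s'=44): chars_in_quartet=1 acc=0x2C bytes_emitted=3
After char 5 ('4'=56): chars_in_quartet=2 acc=0xB38 bytes_emitted=3
After char 6 ('z'=51): chars_in_quartet=3 acc=0x2CE33 bytes_emitted=3
After char 7 ('X'=23): chars_in_quartet=4 acc=0xB38CD7 -> emit B3 8C D7, reset; bytes_emitted=6
After char 8 ('n'=39): chars_in_quartet=1 acc=0x27 bytes_emitted=6
After char 9 ('Q'=16): chars_in_quartet=2 acc=0x9D0 bytes_emitted=6
Padding '==': partial quartet acc=0x9D0 -> emit 9D; bytes_emitted=7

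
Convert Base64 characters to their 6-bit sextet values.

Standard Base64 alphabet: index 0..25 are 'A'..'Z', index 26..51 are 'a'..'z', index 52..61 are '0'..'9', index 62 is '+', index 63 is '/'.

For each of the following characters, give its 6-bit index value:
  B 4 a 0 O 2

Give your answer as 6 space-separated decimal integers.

Answer: 1 56 26 52 14 54

Derivation:
'B': A..Z range, ord('B') − ord('A') = 1
'4': 0..9 range, 52 + ord('4') − ord('0') = 56
'a': a..z range, 26 + ord('a') − ord('a') = 26
'0': 0..9 range, 52 + ord('0') − ord('0') = 52
'O': A..Z range, ord('O') − ord('A') = 14
'2': 0..9 range, 52 + ord('2') − ord('0') = 54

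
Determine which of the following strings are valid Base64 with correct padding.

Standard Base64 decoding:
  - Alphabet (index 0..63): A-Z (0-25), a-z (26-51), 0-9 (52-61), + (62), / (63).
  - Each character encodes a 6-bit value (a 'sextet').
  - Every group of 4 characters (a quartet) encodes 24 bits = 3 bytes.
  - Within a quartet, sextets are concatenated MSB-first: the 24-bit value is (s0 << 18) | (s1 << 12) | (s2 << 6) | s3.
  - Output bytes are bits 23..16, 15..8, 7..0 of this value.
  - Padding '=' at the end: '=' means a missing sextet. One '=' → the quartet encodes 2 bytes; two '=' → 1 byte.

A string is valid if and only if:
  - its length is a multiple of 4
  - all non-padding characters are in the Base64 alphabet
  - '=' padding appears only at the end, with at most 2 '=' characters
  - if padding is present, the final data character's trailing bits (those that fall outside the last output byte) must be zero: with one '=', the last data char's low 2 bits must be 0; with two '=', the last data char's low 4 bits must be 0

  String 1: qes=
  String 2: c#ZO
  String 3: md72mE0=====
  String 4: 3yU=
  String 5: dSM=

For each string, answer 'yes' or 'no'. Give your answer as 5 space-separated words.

String 1: 'qes=' → valid
String 2: 'c#ZO' → invalid (bad char(s): ['#'])
String 3: 'md72mE0=====' → invalid (5 pad chars (max 2))
String 4: '3yU=' → valid
String 5: 'dSM=' → valid

Answer: yes no no yes yes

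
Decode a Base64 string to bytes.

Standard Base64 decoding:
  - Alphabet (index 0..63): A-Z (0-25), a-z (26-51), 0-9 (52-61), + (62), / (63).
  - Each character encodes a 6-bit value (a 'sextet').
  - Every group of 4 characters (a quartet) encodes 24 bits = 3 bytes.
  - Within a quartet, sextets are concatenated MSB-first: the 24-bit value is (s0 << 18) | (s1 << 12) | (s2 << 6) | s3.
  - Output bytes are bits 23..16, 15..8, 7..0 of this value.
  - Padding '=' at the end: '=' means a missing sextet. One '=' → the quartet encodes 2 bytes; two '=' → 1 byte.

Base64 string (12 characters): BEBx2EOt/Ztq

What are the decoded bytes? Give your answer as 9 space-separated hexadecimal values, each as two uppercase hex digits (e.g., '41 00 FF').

Answer: 04 40 71 D8 43 AD FD 9B 6A

Derivation:
After char 0 ('B'=1): chars_in_quartet=1 acc=0x1 bytes_emitted=0
After char 1 ('E'=4): chars_in_quartet=2 acc=0x44 bytes_emitted=0
After char 2 ('B'=1): chars_in_quartet=3 acc=0x1101 bytes_emitted=0
After char 3 ('x'=49): chars_in_quartet=4 acc=0x44071 -> emit 04 40 71, reset; bytes_emitted=3
After char 4 ('2'=54): chars_in_quartet=1 acc=0x36 bytes_emitted=3
After char 5 ('E'=4): chars_in_quartet=2 acc=0xD84 bytes_emitted=3
After char 6 ('O'=14): chars_in_quartet=3 acc=0x3610E bytes_emitted=3
After char 7 ('t'=45): chars_in_quartet=4 acc=0xD843AD -> emit D8 43 AD, reset; bytes_emitted=6
After char 8 ('/'=63): chars_in_quartet=1 acc=0x3F bytes_emitted=6
After char 9 ('Z'=25): chars_in_quartet=2 acc=0xFD9 bytes_emitted=6
After char 10 ('t'=45): chars_in_quartet=3 acc=0x3F66D bytes_emitted=6
After char 11 ('q'=42): chars_in_quartet=4 acc=0xFD9B6A -> emit FD 9B 6A, reset; bytes_emitted=9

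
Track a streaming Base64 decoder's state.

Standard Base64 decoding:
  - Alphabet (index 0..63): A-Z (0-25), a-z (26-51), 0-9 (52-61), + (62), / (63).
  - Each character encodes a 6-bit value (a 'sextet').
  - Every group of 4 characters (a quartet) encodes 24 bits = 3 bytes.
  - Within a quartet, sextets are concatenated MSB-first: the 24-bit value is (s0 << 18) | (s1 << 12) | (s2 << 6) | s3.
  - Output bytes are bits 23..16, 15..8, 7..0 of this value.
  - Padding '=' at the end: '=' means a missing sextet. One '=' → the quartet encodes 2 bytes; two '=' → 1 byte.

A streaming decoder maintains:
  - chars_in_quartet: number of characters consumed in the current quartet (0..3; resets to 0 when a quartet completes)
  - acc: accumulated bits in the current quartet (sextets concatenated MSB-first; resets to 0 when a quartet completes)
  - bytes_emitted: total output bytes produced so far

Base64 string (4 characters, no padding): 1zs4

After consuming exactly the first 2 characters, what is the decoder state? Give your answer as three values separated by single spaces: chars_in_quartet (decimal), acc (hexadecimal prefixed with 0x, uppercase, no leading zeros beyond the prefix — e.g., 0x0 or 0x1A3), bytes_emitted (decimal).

Answer: 2 0xD73 0

Derivation:
After char 0 ('1'=53): chars_in_quartet=1 acc=0x35 bytes_emitted=0
After char 1 ('z'=51): chars_in_quartet=2 acc=0xD73 bytes_emitted=0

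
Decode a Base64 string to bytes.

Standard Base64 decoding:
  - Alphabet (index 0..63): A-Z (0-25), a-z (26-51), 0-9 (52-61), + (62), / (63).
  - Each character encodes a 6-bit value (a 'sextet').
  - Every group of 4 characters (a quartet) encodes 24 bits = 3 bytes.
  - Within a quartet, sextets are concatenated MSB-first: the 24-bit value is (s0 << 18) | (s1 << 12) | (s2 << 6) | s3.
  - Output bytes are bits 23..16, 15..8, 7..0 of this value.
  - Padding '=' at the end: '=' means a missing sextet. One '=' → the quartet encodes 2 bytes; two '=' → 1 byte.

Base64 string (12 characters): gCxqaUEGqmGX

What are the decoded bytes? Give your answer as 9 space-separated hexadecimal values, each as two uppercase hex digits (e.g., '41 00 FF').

After char 0 ('g'=32): chars_in_quartet=1 acc=0x20 bytes_emitted=0
After char 1 ('C'=2): chars_in_quartet=2 acc=0x802 bytes_emitted=0
After char 2 ('x'=49): chars_in_quartet=3 acc=0x200B1 bytes_emitted=0
After char 3 ('q'=42): chars_in_quartet=4 acc=0x802C6A -> emit 80 2C 6A, reset; bytes_emitted=3
After char 4 ('a'=26): chars_in_quartet=1 acc=0x1A bytes_emitted=3
After char 5 ('U'=20): chars_in_quartet=2 acc=0x694 bytes_emitted=3
After char 6 ('E'=4): chars_in_quartet=3 acc=0x1A504 bytes_emitted=3
After char 7 ('G'=6): chars_in_quartet=4 acc=0x694106 -> emit 69 41 06, reset; bytes_emitted=6
After char 8 ('q'=42): chars_in_quartet=1 acc=0x2A bytes_emitted=6
After char 9 ('m'=38): chars_in_quartet=2 acc=0xAA6 bytes_emitted=6
After char 10 ('G'=6): chars_in_quartet=3 acc=0x2A986 bytes_emitted=6
After char 11 ('X'=23): chars_in_quartet=4 acc=0xAA6197 -> emit AA 61 97, reset; bytes_emitted=9

Answer: 80 2C 6A 69 41 06 AA 61 97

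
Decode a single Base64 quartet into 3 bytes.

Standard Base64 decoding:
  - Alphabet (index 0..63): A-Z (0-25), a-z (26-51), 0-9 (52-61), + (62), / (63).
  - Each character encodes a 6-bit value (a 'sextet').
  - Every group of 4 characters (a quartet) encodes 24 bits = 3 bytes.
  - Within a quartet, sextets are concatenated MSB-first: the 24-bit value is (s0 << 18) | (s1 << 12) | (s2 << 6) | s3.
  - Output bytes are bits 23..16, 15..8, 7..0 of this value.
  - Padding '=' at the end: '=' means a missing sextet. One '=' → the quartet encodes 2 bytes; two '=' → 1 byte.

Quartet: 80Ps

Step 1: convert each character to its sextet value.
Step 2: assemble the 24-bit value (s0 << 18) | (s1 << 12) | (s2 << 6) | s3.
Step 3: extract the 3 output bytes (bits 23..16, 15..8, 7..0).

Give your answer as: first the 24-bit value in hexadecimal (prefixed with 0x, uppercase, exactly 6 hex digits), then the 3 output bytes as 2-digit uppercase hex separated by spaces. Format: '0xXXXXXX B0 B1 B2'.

Sextets: 8=60, 0=52, P=15, s=44
24-bit: (60<<18) | (52<<12) | (15<<6) | 44
      = 0xF00000 | 0x034000 | 0x0003C0 | 0x00002C
      = 0xF343EC
Bytes: (v>>16)&0xFF=F3, (v>>8)&0xFF=43, v&0xFF=EC

Answer: 0xF343EC F3 43 EC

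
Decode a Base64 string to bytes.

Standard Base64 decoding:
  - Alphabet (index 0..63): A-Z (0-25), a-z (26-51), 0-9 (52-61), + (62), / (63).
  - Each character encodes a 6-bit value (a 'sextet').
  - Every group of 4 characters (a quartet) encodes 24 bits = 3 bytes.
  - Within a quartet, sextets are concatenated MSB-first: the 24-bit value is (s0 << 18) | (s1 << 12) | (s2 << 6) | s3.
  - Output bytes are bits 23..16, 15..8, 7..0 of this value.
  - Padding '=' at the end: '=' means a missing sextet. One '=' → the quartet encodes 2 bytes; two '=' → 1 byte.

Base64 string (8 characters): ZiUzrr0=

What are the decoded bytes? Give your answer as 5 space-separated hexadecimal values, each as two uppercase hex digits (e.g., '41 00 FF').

Answer: 66 25 33 AE BD

Derivation:
After char 0 ('Z'=25): chars_in_quartet=1 acc=0x19 bytes_emitted=0
After char 1 ('i'=34): chars_in_quartet=2 acc=0x662 bytes_emitted=0
After char 2 ('U'=20): chars_in_quartet=3 acc=0x19894 bytes_emitted=0
After char 3 ('z'=51): chars_in_quartet=4 acc=0x662533 -> emit 66 25 33, reset; bytes_emitted=3
After char 4 ('r'=43): chars_in_quartet=1 acc=0x2B bytes_emitted=3
After char 5 ('r'=43): chars_in_quartet=2 acc=0xAEB bytes_emitted=3
After char 6 ('0'=52): chars_in_quartet=3 acc=0x2BAF4 bytes_emitted=3
Padding '=': partial quartet acc=0x2BAF4 -> emit AE BD; bytes_emitted=5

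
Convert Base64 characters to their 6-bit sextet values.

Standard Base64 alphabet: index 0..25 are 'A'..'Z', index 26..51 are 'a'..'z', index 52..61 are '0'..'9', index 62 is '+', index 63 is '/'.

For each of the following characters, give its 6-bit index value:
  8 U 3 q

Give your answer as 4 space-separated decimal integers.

Answer: 60 20 55 42

Derivation:
'8': 0..9 range, 52 + ord('8') − ord('0') = 60
'U': A..Z range, ord('U') − ord('A') = 20
'3': 0..9 range, 52 + ord('3') − ord('0') = 55
'q': a..z range, 26 + ord('q') − ord('a') = 42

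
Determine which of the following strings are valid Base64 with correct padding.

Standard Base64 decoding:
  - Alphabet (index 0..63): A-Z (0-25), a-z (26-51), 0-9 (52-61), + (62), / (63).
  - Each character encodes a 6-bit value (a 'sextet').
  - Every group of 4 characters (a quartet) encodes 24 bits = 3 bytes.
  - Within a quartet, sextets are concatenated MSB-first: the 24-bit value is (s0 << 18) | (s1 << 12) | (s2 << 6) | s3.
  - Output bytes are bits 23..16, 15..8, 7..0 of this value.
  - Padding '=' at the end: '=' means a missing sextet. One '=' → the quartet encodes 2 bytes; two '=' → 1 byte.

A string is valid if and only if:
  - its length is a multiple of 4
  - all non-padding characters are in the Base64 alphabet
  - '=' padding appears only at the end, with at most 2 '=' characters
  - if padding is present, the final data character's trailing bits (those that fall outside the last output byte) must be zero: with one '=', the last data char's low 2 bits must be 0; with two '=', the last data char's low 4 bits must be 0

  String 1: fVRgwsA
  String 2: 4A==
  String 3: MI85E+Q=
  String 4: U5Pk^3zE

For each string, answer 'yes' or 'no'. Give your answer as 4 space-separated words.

Answer: no yes yes no

Derivation:
String 1: 'fVRgwsA' → invalid (len=7 not mult of 4)
String 2: '4A==' → valid
String 3: 'MI85E+Q=' → valid
String 4: 'U5Pk^3zE' → invalid (bad char(s): ['^'])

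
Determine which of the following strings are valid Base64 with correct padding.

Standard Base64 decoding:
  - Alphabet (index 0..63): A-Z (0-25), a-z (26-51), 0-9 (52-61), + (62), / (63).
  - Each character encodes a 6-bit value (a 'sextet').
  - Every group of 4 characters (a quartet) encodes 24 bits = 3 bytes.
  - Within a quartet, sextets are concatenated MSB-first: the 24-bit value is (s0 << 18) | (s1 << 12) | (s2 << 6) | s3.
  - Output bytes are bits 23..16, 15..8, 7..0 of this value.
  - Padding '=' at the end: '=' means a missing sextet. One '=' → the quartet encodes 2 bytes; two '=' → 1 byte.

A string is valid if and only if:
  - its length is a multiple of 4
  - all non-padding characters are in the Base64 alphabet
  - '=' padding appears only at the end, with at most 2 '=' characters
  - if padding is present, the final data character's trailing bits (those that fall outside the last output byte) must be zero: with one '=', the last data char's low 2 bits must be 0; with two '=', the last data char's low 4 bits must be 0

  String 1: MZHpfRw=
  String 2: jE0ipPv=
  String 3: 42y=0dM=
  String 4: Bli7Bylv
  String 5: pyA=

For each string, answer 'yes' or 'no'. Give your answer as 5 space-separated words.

Answer: yes no no yes yes

Derivation:
String 1: 'MZHpfRw=' → valid
String 2: 'jE0ipPv=' → invalid (bad trailing bits)
String 3: '42y=0dM=' → invalid (bad char(s): ['=']; '=' in middle)
String 4: 'Bli7Bylv' → valid
String 5: 'pyA=' → valid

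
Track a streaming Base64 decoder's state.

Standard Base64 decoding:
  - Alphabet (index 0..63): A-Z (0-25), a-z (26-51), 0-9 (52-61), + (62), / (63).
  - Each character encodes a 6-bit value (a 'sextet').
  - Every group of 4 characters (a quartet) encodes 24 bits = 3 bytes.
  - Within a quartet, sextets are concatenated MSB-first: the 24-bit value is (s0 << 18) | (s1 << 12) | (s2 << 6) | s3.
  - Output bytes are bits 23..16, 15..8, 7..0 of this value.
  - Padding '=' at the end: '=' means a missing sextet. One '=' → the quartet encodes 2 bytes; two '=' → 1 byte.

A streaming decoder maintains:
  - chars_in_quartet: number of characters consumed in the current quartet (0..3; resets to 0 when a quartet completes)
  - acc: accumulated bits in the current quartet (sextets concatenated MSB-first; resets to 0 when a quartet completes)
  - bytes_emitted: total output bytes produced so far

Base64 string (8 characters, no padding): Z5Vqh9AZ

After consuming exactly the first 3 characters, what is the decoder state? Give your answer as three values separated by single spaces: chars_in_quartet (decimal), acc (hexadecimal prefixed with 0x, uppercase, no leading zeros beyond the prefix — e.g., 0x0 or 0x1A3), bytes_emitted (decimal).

After char 0 ('Z'=25): chars_in_quartet=1 acc=0x19 bytes_emitted=0
After char 1 ('5'=57): chars_in_quartet=2 acc=0x679 bytes_emitted=0
After char 2 ('V'=21): chars_in_quartet=3 acc=0x19E55 bytes_emitted=0

Answer: 3 0x19E55 0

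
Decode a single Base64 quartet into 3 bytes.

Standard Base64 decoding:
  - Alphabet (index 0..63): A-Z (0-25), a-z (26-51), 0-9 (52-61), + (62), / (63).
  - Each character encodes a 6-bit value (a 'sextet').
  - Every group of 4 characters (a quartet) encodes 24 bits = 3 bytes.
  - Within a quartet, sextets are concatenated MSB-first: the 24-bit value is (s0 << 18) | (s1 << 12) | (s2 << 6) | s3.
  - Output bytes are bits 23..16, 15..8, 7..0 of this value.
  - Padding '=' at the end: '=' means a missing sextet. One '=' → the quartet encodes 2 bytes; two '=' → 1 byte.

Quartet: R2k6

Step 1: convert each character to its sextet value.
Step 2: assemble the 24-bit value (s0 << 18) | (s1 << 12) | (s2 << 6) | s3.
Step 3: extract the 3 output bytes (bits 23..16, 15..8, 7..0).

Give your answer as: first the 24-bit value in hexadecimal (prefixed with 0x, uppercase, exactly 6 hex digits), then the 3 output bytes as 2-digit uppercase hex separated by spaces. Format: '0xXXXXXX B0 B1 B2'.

Answer: 0x47693A 47 69 3A

Derivation:
Sextets: R=17, 2=54, k=36, 6=58
24-bit: (17<<18) | (54<<12) | (36<<6) | 58
      = 0x440000 | 0x036000 | 0x000900 | 0x00003A
      = 0x47693A
Bytes: (v>>16)&0xFF=47, (v>>8)&0xFF=69, v&0xFF=3A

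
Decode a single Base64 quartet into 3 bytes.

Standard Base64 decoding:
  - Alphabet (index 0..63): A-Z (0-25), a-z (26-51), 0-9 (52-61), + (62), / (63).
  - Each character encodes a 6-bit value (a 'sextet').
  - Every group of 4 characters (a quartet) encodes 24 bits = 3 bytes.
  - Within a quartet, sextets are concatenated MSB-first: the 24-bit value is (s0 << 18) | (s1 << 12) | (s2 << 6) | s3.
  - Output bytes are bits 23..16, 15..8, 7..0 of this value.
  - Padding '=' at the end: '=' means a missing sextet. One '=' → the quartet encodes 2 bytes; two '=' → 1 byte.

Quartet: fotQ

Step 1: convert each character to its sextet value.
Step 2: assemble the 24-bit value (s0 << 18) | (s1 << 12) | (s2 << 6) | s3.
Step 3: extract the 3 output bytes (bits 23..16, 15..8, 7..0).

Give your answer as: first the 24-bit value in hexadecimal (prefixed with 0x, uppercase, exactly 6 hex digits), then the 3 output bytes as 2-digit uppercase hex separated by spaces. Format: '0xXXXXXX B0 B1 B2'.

Answer: 0x7E8B50 7E 8B 50

Derivation:
Sextets: f=31, o=40, t=45, Q=16
24-bit: (31<<18) | (40<<12) | (45<<6) | 16
      = 0x7C0000 | 0x028000 | 0x000B40 | 0x000010
      = 0x7E8B50
Bytes: (v>>16)&0xFF=7E, (v>>8)&0xFF=8B, v&0xFF=50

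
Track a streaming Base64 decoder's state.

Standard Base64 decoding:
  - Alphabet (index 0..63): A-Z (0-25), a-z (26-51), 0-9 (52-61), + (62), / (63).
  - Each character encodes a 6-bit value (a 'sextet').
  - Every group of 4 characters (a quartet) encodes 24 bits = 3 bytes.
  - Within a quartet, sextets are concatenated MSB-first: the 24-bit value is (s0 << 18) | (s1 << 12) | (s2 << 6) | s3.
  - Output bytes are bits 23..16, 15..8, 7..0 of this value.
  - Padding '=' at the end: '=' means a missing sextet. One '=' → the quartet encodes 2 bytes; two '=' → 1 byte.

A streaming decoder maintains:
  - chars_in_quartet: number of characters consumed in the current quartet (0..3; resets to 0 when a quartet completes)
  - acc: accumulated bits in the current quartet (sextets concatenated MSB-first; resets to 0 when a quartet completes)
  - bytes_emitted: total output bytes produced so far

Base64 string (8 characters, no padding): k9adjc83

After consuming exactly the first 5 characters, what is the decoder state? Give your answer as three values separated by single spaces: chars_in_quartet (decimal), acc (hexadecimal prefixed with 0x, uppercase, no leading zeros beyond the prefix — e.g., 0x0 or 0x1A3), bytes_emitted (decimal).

After char 0 ('k'=36): chars_in_quartet=1 acc=0x24 bytes_emitted=0
After char 1 ('9'=61): chars_in_quartet=2 acc=0x93D bytes_emitted=0
After char 2 ('a'=26): chars_in_quartet=3 acc=0x24F5A bytes_emitted=0
After char 3 ('d'=29): chars_in_quartet=4 acc=0x93D69D -> emit 93 D6 9D, reset; bytes_emitted=3
After char 4 ('j'=35): chars_in_quartet=1 acc=0x23 bytes_emitted=3

Answer: 1 0x23 3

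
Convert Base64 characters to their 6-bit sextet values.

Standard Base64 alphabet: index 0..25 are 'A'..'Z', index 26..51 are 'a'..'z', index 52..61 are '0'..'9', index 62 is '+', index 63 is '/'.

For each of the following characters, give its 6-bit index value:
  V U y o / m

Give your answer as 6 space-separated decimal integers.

'V': A..Z range, ord('V') − ord('A') = 21
'U': A..Z range, ord('U') − ord('A') = 20
'y': a..z range, 26 + ord('y') − ord('a') = 50
'o': a..z range, 26 + ord('o') − ord('a') = 40
'/': index 63
'm': a..z range, 26 + ord('m') − ord('a') = 38

Answer: 21 20 50 40 63 38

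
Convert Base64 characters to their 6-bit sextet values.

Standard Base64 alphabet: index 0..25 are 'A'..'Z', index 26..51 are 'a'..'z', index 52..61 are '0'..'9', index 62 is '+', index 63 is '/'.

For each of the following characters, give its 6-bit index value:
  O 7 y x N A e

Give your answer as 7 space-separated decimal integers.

'O': A..Z range, ord('O') − ord('A') = 14
'7': 0..9 range, 52 + ord('7') − ord('0') = 59
'y': a..z range, 26 + ord('y') − ord('a') = 50
'x': a..z range, 26 + ord('x') − ord('a') = 49
'N': A..Z range, ord('N') − ord('A') = 13
'A': A..Z range, ord('A') − ord('A') = 0
'e': a..z range, 26 + ord('e') − ord('a') = 30

Answer: 14 59 50 49 13 0 30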